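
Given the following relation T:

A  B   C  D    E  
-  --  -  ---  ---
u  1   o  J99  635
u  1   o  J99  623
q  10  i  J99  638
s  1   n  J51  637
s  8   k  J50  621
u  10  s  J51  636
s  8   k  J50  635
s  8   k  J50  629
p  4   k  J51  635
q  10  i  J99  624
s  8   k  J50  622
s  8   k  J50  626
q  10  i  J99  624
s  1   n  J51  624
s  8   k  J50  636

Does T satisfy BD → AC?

Yes

(B=1, D=J99): 2 rows → {A,C} = (u, o), (u, o) ✓
(B=10, D=J99): 3 rows → {A,C} = (q, i), (q, i), (q, i) ✓
(B=1, D=J51): 2 rows → {A,C} = (s, n), (s, n) ✓
(B=8, D=J50): 6 rows → {A,C} = (s, k), (s, k), (s, k), (s, k), (s, k), (s, k) ✓
(B=10, D=J51): 1 row → {A,C} = (u, s) ✓
(B=4, D=J51): 1 row → {A,C} = (p, k) ✓
Every BD value is associated with a single AC value, so BD → AC holds.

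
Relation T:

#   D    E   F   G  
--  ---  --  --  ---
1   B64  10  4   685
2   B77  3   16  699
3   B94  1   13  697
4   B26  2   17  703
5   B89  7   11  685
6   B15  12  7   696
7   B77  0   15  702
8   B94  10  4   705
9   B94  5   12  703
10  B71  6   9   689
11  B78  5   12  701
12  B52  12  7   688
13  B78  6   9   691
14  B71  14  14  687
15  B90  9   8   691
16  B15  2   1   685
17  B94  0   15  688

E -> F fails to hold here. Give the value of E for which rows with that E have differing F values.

2

E=10: rows 1, 8 → F = 4, 4 ✓
E=3: row 2 → F = 16 ✓
E=1: row 3 → F = 13 ✓
E=2: rows 4, 16 → F takes values {17, 1} — violation
E=7: row 5 → F = 11 ✓
E=12: rows 6, 12 → F = 7, 7 ✓
E=0: rows 7, 17 → F = 15, 15 ✓
E=5: rows 9, 11 → F = 12, 12 ✓
E=6: rows 10, 13 → F = 9, 9 ✓
E=14: row 14 → F = 14 ✓
E=9: row 15 → F = 8 ✓
The only E value with inconsistent F is E=2.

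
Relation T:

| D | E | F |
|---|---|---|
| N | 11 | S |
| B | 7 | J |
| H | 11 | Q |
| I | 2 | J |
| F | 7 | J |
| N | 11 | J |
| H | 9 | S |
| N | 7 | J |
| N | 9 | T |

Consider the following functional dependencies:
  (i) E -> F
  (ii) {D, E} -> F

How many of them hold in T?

0

(i) E -> F: E=11: 3 rows → F takes values {S, Q, J} — violation; E=9: 2 rows → F takes values {S, T} — violation — fails.
(ii) {D, E} -> F: (D=N, E=11): 2 rows → F takes values {S, J} — violation — fails.
None of the 2 dependencies hold.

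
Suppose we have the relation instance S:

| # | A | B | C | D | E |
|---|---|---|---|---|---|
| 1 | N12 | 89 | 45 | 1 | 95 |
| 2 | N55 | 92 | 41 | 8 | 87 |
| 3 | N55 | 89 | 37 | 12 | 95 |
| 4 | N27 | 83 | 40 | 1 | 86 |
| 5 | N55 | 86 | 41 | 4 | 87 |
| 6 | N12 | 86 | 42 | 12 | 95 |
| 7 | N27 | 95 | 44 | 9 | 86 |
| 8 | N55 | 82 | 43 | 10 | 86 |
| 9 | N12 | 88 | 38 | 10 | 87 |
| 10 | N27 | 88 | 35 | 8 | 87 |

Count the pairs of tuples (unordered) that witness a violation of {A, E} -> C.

(A=N12, E=95): violating pairs (1,6) — 1 pair.
(A=N55, E=87): all 2 rows agree on C — 0 pairs.
(A=N27, E=86): violating pairs (4,7) — 1 pair.

2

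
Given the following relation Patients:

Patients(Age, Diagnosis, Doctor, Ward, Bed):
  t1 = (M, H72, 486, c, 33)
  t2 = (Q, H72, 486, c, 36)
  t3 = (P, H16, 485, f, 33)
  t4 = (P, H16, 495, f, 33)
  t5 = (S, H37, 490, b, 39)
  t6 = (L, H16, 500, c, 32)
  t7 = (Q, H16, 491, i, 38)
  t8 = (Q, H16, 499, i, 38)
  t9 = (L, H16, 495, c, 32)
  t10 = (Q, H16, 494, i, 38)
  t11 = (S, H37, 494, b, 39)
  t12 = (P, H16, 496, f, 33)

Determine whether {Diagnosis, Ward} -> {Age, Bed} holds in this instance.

No

(Diagnosis=H72, Ward=c): rows 1, 2 → {Age,Bed} takes values {(M, 33), (Q, 36)} — violation
(Diagnosis=H16, Ward=f): rows 3, 4, 12 → {Age,Bed} = (P, 33), (P, 33), (P, 33) ✓
(Diagnosis=H37, Ward=b): rows 5, 11 → {Age,Bed} = (S, 39), (S, 39) ✓
(Diagnosis=H16, Ward=c): rows 6, 9 → {Age,Bed} = (L, 32), (L, 32) ✓
(Diagnosis=H16, Ward=i): rows 7, 8, 10 → {Age,Bed} = (Q, 38), (Q, 38), (Q, 38) ✓
Two rows agree on {Diagnosis, Ward} but differ on {Age, Bed}, so {Diagnosis, Ward} -> {Age, Bed} does not hold.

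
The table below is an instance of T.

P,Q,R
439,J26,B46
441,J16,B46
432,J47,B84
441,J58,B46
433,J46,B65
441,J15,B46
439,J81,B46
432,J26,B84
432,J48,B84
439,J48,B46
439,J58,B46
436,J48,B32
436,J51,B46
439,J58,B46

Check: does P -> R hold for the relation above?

P=439: 5 rows → R = B46, B46, B46, B46, B46 ✓
P=441: 3 rows → R = B46, B46, B46 ✓
P=432: 3 rows → R = B84, B84, B84 ✓
P=433: 1 row → R = B65 ✓
P=436: 2 rows → R takes values {B32, B46} — violation
Two rows agree on P but differ on R, so P -> R does not hold.

No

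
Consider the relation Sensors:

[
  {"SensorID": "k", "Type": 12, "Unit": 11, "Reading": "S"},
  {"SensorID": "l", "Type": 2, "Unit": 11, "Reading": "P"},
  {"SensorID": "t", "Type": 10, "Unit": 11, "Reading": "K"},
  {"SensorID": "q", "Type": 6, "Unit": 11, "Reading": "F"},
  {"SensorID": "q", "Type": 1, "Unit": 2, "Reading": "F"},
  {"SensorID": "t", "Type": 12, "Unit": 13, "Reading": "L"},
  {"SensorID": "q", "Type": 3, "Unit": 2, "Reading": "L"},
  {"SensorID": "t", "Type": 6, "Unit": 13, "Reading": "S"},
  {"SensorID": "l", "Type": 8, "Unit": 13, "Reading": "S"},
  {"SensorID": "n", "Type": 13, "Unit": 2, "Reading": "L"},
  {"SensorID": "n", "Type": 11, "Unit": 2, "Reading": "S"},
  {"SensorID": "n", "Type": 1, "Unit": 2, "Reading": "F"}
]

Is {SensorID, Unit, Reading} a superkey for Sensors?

All 12 rows have distinct {SensorID, Unit, Reading} values, so {SensorID, Unit, Reading} → (all attributes) holds and {SensorID, Unit, Reading} is a superkey.

Yes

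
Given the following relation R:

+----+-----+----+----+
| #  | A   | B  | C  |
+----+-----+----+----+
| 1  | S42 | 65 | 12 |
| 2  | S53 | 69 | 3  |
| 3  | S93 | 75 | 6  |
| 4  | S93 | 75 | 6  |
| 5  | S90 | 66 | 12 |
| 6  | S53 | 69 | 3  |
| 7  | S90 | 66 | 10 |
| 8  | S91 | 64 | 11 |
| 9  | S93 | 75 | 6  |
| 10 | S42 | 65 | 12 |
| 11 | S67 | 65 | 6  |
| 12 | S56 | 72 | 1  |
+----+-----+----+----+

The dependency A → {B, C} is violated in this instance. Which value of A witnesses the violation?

S90

A=S42: rows 1, 10 → {B,C} = (65, 12), (65, 12) ✓
A=S53: rows 2, 6 → {B,C} = (69, 3), (69, 3) ✓
A=S93: rows 3, 4, 9 → {B,C} = (75, 6), (75, 6), (75, 6) ✓
A=S90: rows 5, 7 → {B,C} takes values {(66, 12), (66, 10)} — violation
A=S91: row 8 → {B,C} = (64, 11) ✓
A=S67: row 11 → {B,C} = (65, 6) ✓
A=S56: row 12 → {B,C} = (72, 1) ✓
The only A value with inconsistent RHS is A=S90.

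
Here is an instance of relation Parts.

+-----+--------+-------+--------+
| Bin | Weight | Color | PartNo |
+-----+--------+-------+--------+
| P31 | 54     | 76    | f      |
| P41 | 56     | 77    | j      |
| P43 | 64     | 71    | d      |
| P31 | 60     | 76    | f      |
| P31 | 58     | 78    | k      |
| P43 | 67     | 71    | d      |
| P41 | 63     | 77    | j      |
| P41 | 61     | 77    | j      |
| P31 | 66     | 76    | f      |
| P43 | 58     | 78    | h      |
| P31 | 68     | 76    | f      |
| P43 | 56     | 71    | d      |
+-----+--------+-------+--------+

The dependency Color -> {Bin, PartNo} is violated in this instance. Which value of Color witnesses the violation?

Color=76: 4 rows → {Bin,PartNo} = (P31, f), (P31, f), (P31, f), (P31, f) ✓
Color=77: 3 rows → {Bin,PartNo} = (P41, j), (P41, j), (P41, j) ✓
Color=71: 3 rows → {Bin,PartNo} = (P43, d), (P43, d), (P43, d) ✓
Color=78: 2 rows → {Bin,PartNo} takes values {(P31, k), (P43, h)} — violation
The only Color value with inconsistent RHS is Color=78.

78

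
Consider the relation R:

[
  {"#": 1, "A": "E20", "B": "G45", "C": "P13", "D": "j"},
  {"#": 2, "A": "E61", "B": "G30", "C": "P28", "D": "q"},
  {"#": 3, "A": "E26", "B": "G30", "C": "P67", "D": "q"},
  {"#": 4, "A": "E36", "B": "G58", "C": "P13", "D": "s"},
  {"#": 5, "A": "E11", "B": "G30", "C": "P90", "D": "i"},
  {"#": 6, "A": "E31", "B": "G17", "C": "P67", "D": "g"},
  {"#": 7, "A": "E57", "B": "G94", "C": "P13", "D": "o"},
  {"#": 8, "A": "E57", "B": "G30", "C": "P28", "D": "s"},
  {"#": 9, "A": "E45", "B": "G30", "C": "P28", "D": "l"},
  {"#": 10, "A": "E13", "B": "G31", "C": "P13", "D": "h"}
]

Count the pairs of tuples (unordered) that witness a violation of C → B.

7

C=P13: violating pairs (1,4), (1,7), (1,10), (4,7), (4,10), (7,10) — 6 pairs.
C=P28: all 3 rows agree on B — 0 pairs.
C=P67: violating pairs (3,6) — 1 pair.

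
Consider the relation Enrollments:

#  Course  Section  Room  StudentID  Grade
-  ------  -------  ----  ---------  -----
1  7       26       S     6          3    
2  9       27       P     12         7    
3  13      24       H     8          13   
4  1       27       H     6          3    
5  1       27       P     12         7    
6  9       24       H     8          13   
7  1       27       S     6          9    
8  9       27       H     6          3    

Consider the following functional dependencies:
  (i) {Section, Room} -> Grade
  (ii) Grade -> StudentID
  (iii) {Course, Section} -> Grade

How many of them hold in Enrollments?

2

(i) {Section, Room} -> Grade: every LHS value maps to a single RHS value — holds.
(ii) Grade -> StudentID: every LHS value maps to a single RHS value — holds.
(iii) {Course, Section} -> Grade: (Course=9, Section=27): rows 2, 8 → Grade takes values {7, 3} — violation; (Course=1, Section=27): rows 4, 5, 7 → Grade takes values {3, 7, 9} — violation — fails.
2 of the 3 dependencies hold.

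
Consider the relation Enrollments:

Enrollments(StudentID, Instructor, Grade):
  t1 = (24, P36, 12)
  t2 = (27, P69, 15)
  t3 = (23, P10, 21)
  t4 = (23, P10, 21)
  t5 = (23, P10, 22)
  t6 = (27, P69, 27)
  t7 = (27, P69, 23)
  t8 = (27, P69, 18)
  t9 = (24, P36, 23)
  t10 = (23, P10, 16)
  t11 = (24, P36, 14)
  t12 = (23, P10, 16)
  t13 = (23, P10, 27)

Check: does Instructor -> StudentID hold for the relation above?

Instructor=P36: rows 1, 9, 11 → StudentID = 24, 24, 24 ✓
Instructor=P69: rows 2, 6, 7, 8 → StudentID = 27, 27, 27, 27 ✓
Instructor=P10: rows 3, 4, 5, 10, 12, 13 → StudentID = 23, 23, 23, 23, 23, 23 ✓
Every Instructor value is associated with a single StudentID value, so Instructor -> StudentID holds.

Yes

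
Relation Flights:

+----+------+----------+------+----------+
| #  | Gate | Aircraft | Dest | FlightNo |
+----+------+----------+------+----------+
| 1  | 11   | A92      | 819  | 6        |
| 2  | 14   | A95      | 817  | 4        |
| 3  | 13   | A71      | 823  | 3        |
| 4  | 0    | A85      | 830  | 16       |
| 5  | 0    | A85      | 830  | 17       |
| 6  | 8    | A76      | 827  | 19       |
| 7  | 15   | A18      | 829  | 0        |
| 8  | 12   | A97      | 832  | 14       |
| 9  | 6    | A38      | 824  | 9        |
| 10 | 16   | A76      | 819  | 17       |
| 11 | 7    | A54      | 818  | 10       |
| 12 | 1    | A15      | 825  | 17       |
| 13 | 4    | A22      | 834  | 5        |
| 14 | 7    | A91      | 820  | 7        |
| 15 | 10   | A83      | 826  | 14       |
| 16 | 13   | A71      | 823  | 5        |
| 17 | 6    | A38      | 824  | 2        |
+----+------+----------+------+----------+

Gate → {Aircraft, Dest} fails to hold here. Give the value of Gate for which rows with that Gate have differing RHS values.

Gate=11: row 1 → {Aircraft,Dest} = (A92, 819) ✓
Gate=14: row 2 → {Aircraft,Dest} = (A95, 817) ✓
Gate=13: rows 3, 16 → {Aircraft,Dest} = (A71, 823), (A71, 823) ✓
Gate=0: rows 4, 5 → {Aircraft,Dest} = (A85, 830), (A85, 830) ✓
Gate=8: row 6 → {Aircraft,Dest} = (A76, 827) ✓
Gate=15: row 7 → {Aircraft,Dest} = (A18, 829) ✓
Gate=12: row 8 → {Aircraft,Dest} = (A97, 832) ✓
Gate=6: rows 9, 17 → {Aircraft,Dest} = (A38, 824), (A38, 824) ✓
Gate=16: row 10 → {Aircraft,Dest} = (A76, 819) ✓
Gate=7: rows 11, 14 → {Aircraft,Dest} takes values {(A54, 818), (A91, 820)} — violation
Gate=1: row 12 → {Aircraft,Dest} = (A15, 825) ✓
Gate=4: row 13 → {Aircraft,Dest} = (A22, 834) ✓
Gate=10: row 15 → {Aircraft,Dest} = (A83, 826) ✓
The only Gate value with inconsistent RHS is Gate=7.

7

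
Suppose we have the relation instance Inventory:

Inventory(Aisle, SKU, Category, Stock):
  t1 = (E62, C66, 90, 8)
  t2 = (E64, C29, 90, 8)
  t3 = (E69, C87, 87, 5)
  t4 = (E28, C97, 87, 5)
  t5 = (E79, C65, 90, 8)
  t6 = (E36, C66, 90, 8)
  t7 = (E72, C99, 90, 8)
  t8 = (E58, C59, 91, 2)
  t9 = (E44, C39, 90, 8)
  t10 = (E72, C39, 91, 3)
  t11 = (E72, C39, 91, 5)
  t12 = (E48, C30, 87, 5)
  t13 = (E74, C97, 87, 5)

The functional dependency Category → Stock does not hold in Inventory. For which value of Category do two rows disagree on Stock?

91

Category=90: rows 1, 2, 5, 6, 7, 9 → Stock = 8, 8, 8, 8, 8, 8 ✓
Category=87: rows 3, 4, 12, 13 → Stock = 5, 5, 5, 5 ✓
Category=91: rows 8, 10, 11 → Stock takes values {2, 3, 5} — violation
The only Category value with inconsistent Stock is Category=91.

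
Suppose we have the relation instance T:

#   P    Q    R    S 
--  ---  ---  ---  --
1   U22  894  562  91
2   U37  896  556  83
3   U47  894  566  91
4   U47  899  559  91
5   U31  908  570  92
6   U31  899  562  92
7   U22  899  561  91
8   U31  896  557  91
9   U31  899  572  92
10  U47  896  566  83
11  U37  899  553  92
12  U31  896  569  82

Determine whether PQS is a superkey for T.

Rows 6 and 9 have the same PQS value (P=U31, Q=899, S=92) but are distinct tuples, so PQS does not determine every attribute — not a superkey.

No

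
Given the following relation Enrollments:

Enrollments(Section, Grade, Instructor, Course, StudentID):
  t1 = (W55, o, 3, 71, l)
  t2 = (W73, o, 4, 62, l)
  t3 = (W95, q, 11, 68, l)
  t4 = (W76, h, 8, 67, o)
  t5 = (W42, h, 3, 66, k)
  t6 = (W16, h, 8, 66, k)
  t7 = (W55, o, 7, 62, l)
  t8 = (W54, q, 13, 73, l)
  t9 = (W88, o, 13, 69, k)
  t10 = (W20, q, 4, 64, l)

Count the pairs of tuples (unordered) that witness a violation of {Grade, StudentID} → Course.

5

(Grade=o, StudentID=l): violating pairs (1,2), (1,7) — 2 pairs.
(Grade=q, StudentID=l): violating pairs (3,8), (3,10), (8,10) — 3 pairs.
(Grade=h, StudentID=k): all 2 rows agree on Course — 0 pairs.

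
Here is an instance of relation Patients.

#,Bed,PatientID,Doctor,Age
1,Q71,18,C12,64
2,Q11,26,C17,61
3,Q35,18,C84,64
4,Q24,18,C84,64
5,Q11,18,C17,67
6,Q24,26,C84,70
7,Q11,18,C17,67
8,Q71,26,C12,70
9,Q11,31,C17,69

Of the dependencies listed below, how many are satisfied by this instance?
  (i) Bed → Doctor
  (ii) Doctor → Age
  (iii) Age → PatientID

(i) Bed → Doctor: every LHS value maps to a single RHS value — holds.
(ii) Doctor → Age: Doctor=C12: rows 1, 8 → Age takes values {64, 70} — violation; Doctor=C17: rows 2, 5, 7, 9 → Age takes values {61, 67, 69} — violation; Doctor=C84: rows 3, 4, 6 → Age takes values {64, 70} — violation — fails.
(iii) Age → PatientID: every LHS value maps to a single RHS value — holds.
2 of the 3 dependencies hold.

2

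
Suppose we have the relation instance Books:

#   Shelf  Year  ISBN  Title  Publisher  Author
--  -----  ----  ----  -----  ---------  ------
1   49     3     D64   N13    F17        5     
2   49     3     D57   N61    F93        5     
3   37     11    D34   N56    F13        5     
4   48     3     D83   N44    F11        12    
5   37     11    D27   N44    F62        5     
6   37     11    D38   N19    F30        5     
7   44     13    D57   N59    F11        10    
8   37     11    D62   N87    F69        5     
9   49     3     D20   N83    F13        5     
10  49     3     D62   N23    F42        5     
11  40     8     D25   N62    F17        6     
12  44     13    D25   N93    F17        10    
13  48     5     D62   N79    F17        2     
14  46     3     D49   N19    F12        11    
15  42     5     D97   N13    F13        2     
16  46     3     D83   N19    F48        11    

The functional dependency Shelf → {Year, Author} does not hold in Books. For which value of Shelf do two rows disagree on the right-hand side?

48

Shelf=49: rows 1, 2, 9, 10 → {Year,Author} = (3, 5), (3, 5), (3, 5), (3, 5) ✓
Shelf=37: rows 3, 5, 6, 8 → {Year,Author} = (11, 5), (11, 5), (11, 5), (11, 5) ✓
Shelf=48: rows 4, 13 → {Year,Author} takes values {(3, 12), (5, 2)} — violation
Shelf=44: rows 7, 12 → {Year,Author} = (13, 10), (13, 10) ✓
Shelf=40: row 11 → {Year,Author} = (8, 6) ✓
Shelf=46: rows 14, 16 → {Year,Author} = (3, 11), (3, 11) ✓
Shelf=42: row 15 → {Year,Author} = (5, 2) ✓
The only Shelf value with inconsistent RHS is Shelf=48.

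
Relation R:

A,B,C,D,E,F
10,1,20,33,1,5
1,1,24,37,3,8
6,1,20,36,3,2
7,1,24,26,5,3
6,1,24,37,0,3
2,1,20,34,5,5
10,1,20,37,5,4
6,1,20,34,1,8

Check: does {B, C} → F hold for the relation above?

No

(B=1, C=20): 5 rows → F takes values {5, 2, 4, 8} — violation
(B=1, C=24): 3 rows → F takes values {8, 3} — violation
Two rows agree on {B, C} but differ on F, so {B, C} → F does not hold.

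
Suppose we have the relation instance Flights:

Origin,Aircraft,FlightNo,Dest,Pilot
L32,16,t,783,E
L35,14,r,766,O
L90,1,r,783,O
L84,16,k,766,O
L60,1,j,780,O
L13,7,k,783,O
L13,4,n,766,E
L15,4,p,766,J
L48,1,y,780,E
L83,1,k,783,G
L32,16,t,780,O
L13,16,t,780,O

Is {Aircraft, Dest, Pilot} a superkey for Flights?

No

Two distinct rows share (Aircraft=16, Dest=780, Pilot=O), so {Aircraft, Dest, Pilot} does not determine every attribute — not a superkey.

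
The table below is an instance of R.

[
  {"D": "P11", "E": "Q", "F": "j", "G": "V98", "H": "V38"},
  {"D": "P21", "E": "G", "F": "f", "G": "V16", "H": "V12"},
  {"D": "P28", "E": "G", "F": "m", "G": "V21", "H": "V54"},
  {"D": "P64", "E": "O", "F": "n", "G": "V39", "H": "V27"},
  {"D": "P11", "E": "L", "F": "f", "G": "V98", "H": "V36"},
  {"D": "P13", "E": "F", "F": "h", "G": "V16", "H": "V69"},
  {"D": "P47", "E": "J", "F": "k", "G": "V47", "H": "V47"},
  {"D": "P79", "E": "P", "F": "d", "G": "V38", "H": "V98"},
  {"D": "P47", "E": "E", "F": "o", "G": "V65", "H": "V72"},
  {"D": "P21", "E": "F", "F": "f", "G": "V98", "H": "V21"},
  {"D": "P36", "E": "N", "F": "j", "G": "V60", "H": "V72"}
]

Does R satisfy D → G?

No

D=P11: 2 rows → G = V98, V98 ✓
D=P21: 2 rows → G takes values {V16, V98} — violation
D=P28: 1 row → G = V21 ✓
D=P64: 1 row → G = V39 ✓
D=P13: 1 row → G = V16 ✓
D=P47: 2 rows → G takes values {V47, V65} — violation
D=P79: 1 row → G = V38 ✓
D=P36: 1 row → G = V60 ✓
Two rows agree on D but differ on G, so D → G does not hold.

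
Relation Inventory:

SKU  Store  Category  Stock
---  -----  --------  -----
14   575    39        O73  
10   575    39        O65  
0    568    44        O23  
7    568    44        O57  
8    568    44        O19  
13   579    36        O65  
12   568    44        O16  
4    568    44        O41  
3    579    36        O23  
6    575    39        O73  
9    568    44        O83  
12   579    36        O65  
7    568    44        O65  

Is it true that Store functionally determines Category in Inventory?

Store=575: 3 rows → Category = 39, 39, 39 ✓
Store=568: 7 rows → Category = 44, 44, 44, 44, 44, 44, 44 ✓
Store=579: 3 rows → Category = 36, 36, 36 ✓
Every Store value is associated with a single Category value, so Store → Category holds.

Yes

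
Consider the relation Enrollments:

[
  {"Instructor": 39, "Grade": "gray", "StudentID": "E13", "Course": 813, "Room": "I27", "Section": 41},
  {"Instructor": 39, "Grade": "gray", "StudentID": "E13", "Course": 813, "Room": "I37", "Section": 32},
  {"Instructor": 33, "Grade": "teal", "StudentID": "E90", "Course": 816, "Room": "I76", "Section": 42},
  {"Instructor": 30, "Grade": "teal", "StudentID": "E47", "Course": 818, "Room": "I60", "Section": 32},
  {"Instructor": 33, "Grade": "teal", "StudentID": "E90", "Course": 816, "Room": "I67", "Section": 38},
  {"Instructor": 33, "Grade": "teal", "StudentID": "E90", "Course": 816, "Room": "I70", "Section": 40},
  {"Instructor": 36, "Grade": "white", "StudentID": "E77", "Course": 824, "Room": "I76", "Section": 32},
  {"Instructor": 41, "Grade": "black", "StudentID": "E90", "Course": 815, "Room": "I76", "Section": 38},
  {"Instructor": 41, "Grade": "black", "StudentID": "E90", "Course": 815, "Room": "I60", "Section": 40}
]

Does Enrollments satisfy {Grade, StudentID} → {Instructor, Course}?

(Grade=gray, StudentID=E13): 2 rows → {Instructor,Course} = (39, 813), (39, 813) ✓
(Grade=teal, StudentID=E90): 3 rows → {Instructor,Course} = (33, 816), (33, 816), (33, 816) ✓
(Grade=teal, StudentID=E47): 1 row → {Instructor,Course} = (30, 818) ✓
(Grade=white, StudentID=E77): 1 row → {Instructor,Course} = (36, 824) ✓
(Grade=black, StudentID=E90): 2 rows → {Instructor,Course} = (41, 815), (41, 815) ✓
Every {Grade, StudentID} value is associated with a single {Instructor, Course} value, so {Grade, StudentID} → {Instructor, Course} holds.

Yes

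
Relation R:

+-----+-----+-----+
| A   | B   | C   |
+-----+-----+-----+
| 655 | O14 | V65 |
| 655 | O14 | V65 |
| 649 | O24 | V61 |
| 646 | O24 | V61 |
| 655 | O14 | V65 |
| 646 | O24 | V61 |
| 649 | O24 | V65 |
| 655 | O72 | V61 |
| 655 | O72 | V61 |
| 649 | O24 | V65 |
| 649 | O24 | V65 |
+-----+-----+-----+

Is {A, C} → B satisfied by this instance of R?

(A=655, C=V65): 3 rows → B = O14, O14, O14 ✓
(A=649, C=V61): 1 row → B = O24 ✓
(A=646, C=V61): 2 rows → B = O24, O24 ✓
(A=649, C=V65): 3 rows → B = O24, O24, O24 ✓
(A=655, C=V61): 2 rows → B = O72, O72 ✓
Every {A, C} value is associated with a single B value, so {A, C} → B holds.

Yes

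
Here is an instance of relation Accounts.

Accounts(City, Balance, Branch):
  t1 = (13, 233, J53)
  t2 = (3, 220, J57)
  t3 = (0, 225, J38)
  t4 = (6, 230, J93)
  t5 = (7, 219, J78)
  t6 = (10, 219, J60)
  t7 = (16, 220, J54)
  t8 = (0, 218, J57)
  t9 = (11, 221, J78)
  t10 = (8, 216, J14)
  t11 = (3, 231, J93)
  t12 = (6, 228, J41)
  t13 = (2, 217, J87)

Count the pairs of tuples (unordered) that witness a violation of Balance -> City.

2

Balance=220: violating pairs (2,7) — 1 pair.
Balance=219: violating pairs (5,6) — 1 pair.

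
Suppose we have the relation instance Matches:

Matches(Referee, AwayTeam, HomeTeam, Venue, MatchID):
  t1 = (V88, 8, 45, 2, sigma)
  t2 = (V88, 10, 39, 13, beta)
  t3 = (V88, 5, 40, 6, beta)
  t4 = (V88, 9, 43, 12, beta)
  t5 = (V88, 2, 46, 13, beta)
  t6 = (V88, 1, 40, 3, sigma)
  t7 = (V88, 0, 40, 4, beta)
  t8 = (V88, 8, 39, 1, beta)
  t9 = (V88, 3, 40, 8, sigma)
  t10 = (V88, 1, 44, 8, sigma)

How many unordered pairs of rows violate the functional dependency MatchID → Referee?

MatchID=sigma: all 4 rows agree on Referee — 0 pairs.
MatchID=beta: all 6 rows agree on Referee — 0 pairs.

0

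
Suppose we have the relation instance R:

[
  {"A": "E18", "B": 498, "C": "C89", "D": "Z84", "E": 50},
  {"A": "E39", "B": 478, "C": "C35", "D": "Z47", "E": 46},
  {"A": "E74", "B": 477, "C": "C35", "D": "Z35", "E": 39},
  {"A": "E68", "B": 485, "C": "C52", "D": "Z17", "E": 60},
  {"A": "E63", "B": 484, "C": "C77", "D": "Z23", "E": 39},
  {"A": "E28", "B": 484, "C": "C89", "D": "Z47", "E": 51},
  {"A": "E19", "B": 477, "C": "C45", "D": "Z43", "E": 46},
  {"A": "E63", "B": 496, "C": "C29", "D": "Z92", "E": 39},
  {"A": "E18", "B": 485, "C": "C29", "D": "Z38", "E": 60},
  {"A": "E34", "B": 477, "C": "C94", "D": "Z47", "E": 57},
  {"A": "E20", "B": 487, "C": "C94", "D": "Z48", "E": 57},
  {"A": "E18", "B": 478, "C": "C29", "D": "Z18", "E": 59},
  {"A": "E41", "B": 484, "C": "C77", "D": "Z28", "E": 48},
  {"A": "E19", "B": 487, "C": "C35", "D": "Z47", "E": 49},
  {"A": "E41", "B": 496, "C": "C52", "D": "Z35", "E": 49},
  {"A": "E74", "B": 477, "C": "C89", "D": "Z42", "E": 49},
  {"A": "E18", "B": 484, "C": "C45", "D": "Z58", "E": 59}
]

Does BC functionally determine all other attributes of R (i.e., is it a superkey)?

No

Two distinct rows share (B=484, C=C77), so BC does not determine every attribute — not a superkey.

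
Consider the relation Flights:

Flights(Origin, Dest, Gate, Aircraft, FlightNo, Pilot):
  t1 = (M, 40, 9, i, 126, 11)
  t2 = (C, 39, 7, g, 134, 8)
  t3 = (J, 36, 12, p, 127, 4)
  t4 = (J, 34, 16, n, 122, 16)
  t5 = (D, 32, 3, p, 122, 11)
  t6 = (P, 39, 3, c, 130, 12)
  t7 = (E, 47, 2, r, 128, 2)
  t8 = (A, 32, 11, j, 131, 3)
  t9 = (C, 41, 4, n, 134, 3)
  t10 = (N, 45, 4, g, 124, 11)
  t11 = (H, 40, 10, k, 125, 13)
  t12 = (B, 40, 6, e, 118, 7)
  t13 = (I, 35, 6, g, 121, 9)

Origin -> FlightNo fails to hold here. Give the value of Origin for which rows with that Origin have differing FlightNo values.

J

Origin=M: row 1 → FlightNo = 126 ✓
Origin=C: rows 2, 9 → FlightNo = 134, 134 ✓
Origin=J: rows 3, 4 → FlightNo takes values {127, 122} — violation
Origin=D: row 5 → FlightNo = 122 ✓
Origin=P: row 6 → FlightNo = 130 ✓
Origin=E: row 7 → FlightNo = 128 ✓
Origin=A: row 8 → FlightNo = 131 ✓
Origin=N: row 10 → FlightNo = 124 ✓
Origin=H: row 11 → FlightNo = 125 ✓
Origin=B: row 12 → FlightNo = 118 ✓
Origin=I: row 13 → FlightNo = 121 ✓
The only Origin value with inconsistent FlightNo is Origin=J.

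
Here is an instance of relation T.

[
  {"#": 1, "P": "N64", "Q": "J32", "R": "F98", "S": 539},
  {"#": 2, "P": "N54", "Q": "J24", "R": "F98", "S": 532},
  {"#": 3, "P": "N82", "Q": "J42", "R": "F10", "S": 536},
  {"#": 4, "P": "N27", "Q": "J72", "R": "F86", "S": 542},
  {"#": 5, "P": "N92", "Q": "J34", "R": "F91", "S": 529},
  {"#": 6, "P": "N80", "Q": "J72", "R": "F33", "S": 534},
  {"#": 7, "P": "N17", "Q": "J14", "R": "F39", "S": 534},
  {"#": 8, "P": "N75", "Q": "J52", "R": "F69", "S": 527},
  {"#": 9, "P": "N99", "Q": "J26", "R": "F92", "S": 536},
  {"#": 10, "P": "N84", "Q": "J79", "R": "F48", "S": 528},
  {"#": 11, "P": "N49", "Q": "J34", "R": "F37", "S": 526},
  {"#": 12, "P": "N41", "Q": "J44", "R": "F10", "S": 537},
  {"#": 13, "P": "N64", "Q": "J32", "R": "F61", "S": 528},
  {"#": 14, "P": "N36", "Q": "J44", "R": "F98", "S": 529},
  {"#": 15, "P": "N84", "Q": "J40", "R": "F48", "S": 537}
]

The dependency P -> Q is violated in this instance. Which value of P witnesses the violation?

P=N64: rows 1, 13 → Q = J32, J32 ✓
P=N54: row 2 → Q = J24 ✓
P=N82: row 3 → Q = J42 ✓
P=N27: row 4 → Q = J72 ✓
P=N92: row 5 → Q = J34 ✓
P=N80: row 6 → Q = J72 ✓
P=N17: row 7 → Q = J14 ✓
P=N75: row 8 → Q = J52 ✓
P=N99: row 9 → Q = J26 ✓
P=N84: rows 10, 15 → Q takes values {J79, J40} — violation
P=N49: row 11 → Q = J34 ✓
P=N41: row 12 → Q = J44 ✓
P=N36: row 14 → Q = J44 ✓
The only P value with inconsistent Q is P=N84.

N84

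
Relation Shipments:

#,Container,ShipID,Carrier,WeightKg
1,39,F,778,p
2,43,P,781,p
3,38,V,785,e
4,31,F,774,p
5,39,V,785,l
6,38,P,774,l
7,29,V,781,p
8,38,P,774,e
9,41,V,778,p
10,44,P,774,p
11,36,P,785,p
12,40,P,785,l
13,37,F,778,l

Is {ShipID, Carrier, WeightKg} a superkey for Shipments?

All 13 rows have distinct {ShipID, Carrier, WeightKg} values, so {ShipID, Carrier, WeightKg} → (all attributes) holds and {ShipID, Carrier, WeightKg} is a superkey.

Yes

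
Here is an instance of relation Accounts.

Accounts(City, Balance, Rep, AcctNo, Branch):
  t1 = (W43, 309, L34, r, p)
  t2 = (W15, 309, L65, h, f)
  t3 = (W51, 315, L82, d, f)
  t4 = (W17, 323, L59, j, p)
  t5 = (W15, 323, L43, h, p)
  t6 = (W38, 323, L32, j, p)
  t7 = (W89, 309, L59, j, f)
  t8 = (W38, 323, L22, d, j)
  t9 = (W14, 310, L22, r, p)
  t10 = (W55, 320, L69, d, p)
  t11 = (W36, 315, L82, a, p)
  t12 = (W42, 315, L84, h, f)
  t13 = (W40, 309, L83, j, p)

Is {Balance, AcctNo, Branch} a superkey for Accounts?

No

Rows 4 and 6 have the same {Balance, AcctNo, Branch} value (Balance=323, AcctNo=j, Branch=p) but are distinct tuples, so {Balance, AcctNo, Branch} does not determine every attribute — not a superkey.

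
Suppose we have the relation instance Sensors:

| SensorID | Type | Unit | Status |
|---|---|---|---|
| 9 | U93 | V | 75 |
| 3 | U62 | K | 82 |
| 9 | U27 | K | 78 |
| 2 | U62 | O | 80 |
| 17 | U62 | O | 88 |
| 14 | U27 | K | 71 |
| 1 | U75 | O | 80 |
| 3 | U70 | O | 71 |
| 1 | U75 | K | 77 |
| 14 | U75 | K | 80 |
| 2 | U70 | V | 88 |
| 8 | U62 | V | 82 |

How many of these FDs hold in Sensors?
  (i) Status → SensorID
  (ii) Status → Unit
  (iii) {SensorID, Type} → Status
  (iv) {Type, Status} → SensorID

0

(i) Status → SensorID: Status=82: 2 rows → SensorID takes values {3, 8} — violation; Status=80: 3 rows → SensorID takes values {2, 1, 14} — violation; Status=88: 2 rows → SensorID takes values {17, 2} — violation; Status=71: 2 rows → SensorID takes values {14, 3} — violation — fails.
(ii) Status → Unit: Status=82: 2 rows → Unit takes values {K, V} — violation; Status=80: 3 rows → Unit takes values {O, K} — violation; Status=88: 2 rows → Unit takes values {O, V} — violation; Status=71: 2 rows → Unit takes values {K, O} — violation — fails.
(iii) {SensorID, Type} → Status: (SensorID=1, Type=U75): 2 rows → Status takes values {80, 77} — violation — fails.
(iv) {Type, Status} → SensorID: (Type=U62, Status=82): 2 rows → SensorID takes values {3, 8} — violation; (Type=U75, Status=80): 2 rows → SensorID takes values {1, 14} — violation — fails.
None of the 4 dependencies hold.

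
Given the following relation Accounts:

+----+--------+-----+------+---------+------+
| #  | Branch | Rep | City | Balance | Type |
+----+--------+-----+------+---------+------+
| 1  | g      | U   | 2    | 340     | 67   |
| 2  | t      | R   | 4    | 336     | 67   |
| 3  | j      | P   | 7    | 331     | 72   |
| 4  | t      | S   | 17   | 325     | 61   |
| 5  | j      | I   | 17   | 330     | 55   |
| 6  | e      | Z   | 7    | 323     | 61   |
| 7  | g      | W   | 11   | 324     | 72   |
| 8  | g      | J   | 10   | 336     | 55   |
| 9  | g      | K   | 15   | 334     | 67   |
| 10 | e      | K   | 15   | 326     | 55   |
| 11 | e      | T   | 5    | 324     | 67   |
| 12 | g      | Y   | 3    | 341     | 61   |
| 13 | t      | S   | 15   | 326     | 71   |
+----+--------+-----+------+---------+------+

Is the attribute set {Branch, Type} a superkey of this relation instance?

No

Rows 1 and 9 have the same {Branch, Type} value (Branch=g, Type=67) but are distinct tuples, so {Branch, Type} does not determine every attribute — not a superkey.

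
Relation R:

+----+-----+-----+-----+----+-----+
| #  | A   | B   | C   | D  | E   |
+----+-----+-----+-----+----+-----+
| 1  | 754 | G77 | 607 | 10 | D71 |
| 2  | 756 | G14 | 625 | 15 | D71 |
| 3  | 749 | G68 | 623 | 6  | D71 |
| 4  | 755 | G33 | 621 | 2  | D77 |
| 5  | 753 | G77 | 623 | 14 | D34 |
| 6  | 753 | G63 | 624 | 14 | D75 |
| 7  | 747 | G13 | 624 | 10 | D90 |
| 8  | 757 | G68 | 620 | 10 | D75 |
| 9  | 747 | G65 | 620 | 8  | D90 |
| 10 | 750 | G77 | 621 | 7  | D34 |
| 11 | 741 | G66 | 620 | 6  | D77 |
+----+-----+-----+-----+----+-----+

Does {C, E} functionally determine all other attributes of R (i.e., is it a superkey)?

Yes

All 11 rows have distinct {C, E} values, so {C, E} → (all attributes) holds and {C, E} is a superkey.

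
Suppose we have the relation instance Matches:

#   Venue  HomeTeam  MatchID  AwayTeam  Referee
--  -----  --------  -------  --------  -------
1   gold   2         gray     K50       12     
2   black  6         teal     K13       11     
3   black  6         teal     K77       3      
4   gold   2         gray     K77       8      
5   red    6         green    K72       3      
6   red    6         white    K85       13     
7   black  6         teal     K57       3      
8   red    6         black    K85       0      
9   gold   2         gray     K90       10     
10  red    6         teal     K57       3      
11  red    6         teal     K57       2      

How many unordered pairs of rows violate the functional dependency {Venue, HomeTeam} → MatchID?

9

(Venue=gold, HomeTeam=2): all 3 rows agree on MatchID — 0 pairs.
(Venue=black, HomeTeam=6): all 3 rows agree on MatchID — 0 pairs.
(Venue=red, HomeTeam=6): violating pairs (5,6), (5,8), (5,10), (5,11), (6,8), (6,10), (6,11), (8,10), (8,11) — 9 pairs.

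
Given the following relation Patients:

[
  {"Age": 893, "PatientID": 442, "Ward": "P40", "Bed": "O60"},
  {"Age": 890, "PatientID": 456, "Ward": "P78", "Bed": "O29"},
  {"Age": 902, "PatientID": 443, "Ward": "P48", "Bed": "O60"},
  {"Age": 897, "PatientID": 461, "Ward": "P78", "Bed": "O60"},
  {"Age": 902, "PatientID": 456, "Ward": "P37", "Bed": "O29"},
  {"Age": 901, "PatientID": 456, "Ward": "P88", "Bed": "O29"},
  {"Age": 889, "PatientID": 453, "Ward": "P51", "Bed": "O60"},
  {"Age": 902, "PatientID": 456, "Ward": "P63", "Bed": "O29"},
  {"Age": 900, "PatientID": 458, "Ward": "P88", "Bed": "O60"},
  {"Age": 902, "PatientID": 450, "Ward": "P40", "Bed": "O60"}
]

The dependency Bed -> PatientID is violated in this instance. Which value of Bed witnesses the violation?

O60

Bed=O60: 6 rows → PatientID takes values {442, 443, 461, 453, 458, 450} — violation
Bed=O29: 4 rows → PatientID = 456, 456, 456, 456 ✓
The only Bed value with inconsistent PatientID is Bed=O60.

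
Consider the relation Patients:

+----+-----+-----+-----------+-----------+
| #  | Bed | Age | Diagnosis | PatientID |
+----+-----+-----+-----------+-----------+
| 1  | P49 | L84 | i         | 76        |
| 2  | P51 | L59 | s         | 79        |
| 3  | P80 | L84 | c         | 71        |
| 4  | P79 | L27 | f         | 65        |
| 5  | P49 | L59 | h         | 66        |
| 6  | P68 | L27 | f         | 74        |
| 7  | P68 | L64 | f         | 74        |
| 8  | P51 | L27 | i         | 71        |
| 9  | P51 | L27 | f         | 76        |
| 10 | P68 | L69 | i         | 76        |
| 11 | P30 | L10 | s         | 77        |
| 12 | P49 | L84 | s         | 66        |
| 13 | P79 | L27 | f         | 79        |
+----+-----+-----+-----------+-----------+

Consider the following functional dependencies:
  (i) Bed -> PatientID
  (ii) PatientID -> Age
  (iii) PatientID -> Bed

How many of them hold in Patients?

0

(i) Bed -> PatientID: Bed=P49: rows 1, 5, 12 → PatientID takes values {76, 66} — violation; Bed=P51: rows 2, 8, 9 → PatientID takes values {79, 71, 76} — violation; Bed=P79: rows 4, 13 → PatientID takes values {65, 79} — violation; Bed=P68: rows 6, 7, 10 → PatientID takes values {74, 76} — violation — fails.
(ii) PatientID -> Age: PatientID=76: rows 1, 9, 10 → Age takes values {L84, L27, L69} — violation; PatientID=79: rows 2, 13 → Age takes values {L59, L27} — violation; PatientID=71: rows 3, 8 → Age takes values {L84, L27} — violation; PatientID=66: rows 5, 12 → Age takes values {L59, L84} — violation; PatientID=74: rows 6, 7 → Age takes values {L27, L64} — violation — fails.
(iii) PatientID -> Bed: PatientID=76: rows 1, 9, 10 → Bed takes values {P49, P51, P68} — violation; PatientID=79: rows 2, 13 → Bed takes values {P51, P79} — violation; PatientID=71: rows 3, 8 → Bed takes values {P80, P51} — violation — fails.
None of the 3 dependencies hold.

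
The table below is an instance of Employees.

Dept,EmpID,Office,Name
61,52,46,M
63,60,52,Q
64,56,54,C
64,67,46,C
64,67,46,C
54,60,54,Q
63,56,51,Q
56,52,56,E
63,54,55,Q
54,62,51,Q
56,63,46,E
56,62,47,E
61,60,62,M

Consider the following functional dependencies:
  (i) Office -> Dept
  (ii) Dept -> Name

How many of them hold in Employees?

1

(i) Office -> Dept: Office=46: 4 rows → Dept takes values {61, 64, 56} — violation; Office=54: 2 rows → Dept takes values {64, 54} — violation; Office=51: 2 rows → Dept takes values {63, 54} — violation — fails.
(ii) Dept -> Name: every LHS value maps to a single RHS value — holds.
1 of the 2 dependencies holds.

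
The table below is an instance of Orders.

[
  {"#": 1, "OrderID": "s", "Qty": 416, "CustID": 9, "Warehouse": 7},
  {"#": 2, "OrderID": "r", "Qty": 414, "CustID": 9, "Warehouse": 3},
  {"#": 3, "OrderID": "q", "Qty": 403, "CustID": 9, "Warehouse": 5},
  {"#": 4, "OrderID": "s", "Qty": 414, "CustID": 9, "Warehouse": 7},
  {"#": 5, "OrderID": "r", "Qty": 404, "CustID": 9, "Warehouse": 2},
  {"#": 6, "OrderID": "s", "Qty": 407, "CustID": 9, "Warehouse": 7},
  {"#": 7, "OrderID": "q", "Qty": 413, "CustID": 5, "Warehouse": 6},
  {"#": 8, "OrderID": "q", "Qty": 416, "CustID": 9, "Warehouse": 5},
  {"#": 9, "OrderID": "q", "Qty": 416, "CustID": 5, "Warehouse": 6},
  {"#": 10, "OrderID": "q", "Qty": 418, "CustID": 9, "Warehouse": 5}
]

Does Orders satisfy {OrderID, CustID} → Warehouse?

No

(OrderID=s, CustID=9): rows 1, 4, 6 → Warehouse = 7, 7, 7 ✓
(OrderID=r, CustID=9): rows 2, 5 → Warehouse takes values {3, 2} — violation
(OrderID=q, CustID=9): rows 3, 8, 10 → Warehouse = 5, 5, 5 ✓
(OrderID=q, CustID=5): rows 7, 9 → Warehouse = 6, 6 ✓
Two rows agree on {OrderID, CustID} but differ on Warehouse, so {OrderID, CustID} → Warehouse does not hold.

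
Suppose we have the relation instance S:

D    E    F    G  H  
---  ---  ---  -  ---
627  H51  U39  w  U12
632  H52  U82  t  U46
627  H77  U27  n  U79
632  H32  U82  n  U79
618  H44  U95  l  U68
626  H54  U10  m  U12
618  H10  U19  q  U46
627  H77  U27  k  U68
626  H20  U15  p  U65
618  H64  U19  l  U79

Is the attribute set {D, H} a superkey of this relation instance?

All 10 rows have distinct {D, H} values, so {D, H} → (all attributes) holds and {D, H} is a superkey.

Yes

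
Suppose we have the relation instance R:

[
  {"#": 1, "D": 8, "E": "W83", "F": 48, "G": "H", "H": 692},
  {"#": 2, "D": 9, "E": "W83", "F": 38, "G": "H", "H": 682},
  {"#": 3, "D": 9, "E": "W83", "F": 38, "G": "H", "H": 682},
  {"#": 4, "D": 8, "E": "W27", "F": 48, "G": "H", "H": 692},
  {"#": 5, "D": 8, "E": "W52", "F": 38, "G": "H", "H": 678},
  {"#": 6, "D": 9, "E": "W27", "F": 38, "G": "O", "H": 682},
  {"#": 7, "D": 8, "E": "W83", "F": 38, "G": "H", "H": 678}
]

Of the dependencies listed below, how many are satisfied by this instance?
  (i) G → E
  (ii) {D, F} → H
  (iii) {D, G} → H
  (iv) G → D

1

(i) G → E: G=H: rows 1, 2, 3, 4, 5, 7 → E takes values {W83, W27, W52} — violation — fails.
(ii) {D, F} → H: every LHS value maps to a single RHS value — holds.
(iii) {D, G} → H: (D=8, G=H): rows 1, 4, 5, 7 → H takes values {692, 678} — violation — fails.
(iv) G → D: G=H: rows 1, 2, 3, 4, 5, 7 → D takes values {8, 9} — violation — fails.
1 of the 4 dependencies holds.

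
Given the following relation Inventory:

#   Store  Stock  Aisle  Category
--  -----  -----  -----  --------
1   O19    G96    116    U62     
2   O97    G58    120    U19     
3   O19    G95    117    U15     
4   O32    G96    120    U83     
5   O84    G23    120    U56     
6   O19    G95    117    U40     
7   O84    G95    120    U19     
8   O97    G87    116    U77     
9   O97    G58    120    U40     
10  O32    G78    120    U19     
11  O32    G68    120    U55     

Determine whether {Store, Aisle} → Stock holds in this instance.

No

(Store=O19, Aisle=116): row 1 → Stock = G96 ✓
(Store=O97, Aisle=120): rows 2, 9 → Stock = G58, G58 ✓
(Store=O19, Aisle=117): rows 3, 6 → Stock = G95, G95 ✓
(Store=O32, Aisle=120): rows 4, 10, 11 → Stock takes values {G96, G78, G68} — violation
(Store=O84, Aisle=120): rows 5, 7 → Stock takes values {G23, G95} — violation
(Store=O97, Aisle=116): row 8 → Stock = G87 ✓
Two rows agree on {Store, Aisle} but differ on Stock, so {Store, Aisle} → Stock does not hold.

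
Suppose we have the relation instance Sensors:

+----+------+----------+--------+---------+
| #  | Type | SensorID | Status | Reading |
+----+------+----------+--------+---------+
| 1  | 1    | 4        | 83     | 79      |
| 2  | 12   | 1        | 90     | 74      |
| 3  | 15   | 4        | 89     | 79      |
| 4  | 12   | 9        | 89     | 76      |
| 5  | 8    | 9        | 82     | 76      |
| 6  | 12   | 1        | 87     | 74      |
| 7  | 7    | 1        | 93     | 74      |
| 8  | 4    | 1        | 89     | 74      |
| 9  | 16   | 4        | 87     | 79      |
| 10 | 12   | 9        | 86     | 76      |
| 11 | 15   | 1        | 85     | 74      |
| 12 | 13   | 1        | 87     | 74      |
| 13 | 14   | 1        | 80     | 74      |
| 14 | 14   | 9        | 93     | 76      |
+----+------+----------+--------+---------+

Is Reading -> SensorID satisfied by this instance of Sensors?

Reading=79: rows 1, 3, 9 → SensorID = 4, 4, 4 ✓
Reading=74: rows 2, 6, 7, 8, 11, 12, 13 → SensorID = 1, 1, 1, 1, 1, 1, 1 ✓
Reading=76: rows 4, 5, 10, 14 → SensorID = 9, 9, 9, 9 ✓
Every Reading value is associated with a single SensorID value, so Reading -> SensorID holds.

Yes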